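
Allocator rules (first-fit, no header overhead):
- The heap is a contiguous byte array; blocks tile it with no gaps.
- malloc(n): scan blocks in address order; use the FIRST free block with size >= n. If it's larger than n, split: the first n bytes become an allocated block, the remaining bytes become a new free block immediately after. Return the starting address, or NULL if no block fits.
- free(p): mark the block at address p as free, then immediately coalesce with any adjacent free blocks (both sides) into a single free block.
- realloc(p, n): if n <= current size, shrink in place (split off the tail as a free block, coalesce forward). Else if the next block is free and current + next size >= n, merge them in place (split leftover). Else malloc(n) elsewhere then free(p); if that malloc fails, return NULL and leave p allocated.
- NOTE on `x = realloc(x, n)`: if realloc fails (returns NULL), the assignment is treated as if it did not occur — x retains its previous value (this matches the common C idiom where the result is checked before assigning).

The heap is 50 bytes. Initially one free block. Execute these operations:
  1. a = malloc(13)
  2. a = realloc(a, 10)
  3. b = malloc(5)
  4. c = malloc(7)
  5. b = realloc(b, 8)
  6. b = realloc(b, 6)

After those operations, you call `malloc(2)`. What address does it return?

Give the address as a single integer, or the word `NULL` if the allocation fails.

Op 1: a = malloc(13) -> a = 0; heap: [0-12 ALLOC][13-49 FREE]
Op 2: a = realloc(a, 10) -> a = 0; heap: [0-9 ALLOC][10-49 FREE]
Op 3: b = malloc(5) -> b = 10; heap: [0-9 ALLOC][10-14 ALLOC][15-49 FREE]
Op 4: c = malloc(7) -> c = 15; heap: [0-9 ALLOC][10-14 ALLOC][15-21 ALLOC][22-49 FREE]
Op 5: b = realloc(b, 8) -> b = 22; heap: [0-9 ALLOC][10-14 FREE][15-21 ALLOC][22-29 ALLOC][30-49 FREE]
Op 6: b = realloc(b, 6) -> b = 22; heap: [0-9 ALLOC][10-14 FREE][15-21 ALLOC][22-27 ALLOC][28-49 FREE]
malloc(2): first-fit scan over [0-9 ALLOC][10-14 FREE][15-21 ALLOC][22-27 ALLOC][28-49 FREE] -> 10

Answer: 10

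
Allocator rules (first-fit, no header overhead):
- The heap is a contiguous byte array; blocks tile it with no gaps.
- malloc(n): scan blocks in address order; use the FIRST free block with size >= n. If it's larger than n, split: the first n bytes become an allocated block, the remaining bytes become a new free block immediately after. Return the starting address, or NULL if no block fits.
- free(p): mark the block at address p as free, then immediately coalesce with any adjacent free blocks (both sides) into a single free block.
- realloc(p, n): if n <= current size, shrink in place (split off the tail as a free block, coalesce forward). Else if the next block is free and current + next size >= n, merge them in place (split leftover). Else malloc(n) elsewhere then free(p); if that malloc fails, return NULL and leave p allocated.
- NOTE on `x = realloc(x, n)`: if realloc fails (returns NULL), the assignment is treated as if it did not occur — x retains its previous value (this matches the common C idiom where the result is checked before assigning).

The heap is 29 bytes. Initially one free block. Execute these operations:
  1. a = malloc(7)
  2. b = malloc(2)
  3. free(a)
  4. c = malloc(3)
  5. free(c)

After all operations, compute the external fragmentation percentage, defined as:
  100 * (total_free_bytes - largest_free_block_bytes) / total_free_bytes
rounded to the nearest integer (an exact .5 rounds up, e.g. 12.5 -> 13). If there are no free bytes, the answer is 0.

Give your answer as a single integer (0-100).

Op 1: a = malloc(7) -> a = 0; heap: [0-6 ALLOC][7-28 FREE]
Op 2: b = malloc(2) -> b = 7; heap: [0-6 ALLOC][7-8 ALLOC][9-28 FREE]
Op 3: free(a) -> (freed a); heap: [0-6 FREE][7-8 ALLOC][9-28 FREE]
Op 4: c = malloc(3) -> c = 0; heap: [0-2 ALLOC][3-6 FREE][7-8 ALLOC][9-28 FREE]
Op 5: free(c) -> (freed c); heap: [0-6 FREE][7-8 ALLOC][9-28 FREE]
Free blocks: [7 20] total_free=27 largest=20 -> 100*(27-20)/27 = 700/27 ≈ 25.926 -> rounds to 26

Answer: 26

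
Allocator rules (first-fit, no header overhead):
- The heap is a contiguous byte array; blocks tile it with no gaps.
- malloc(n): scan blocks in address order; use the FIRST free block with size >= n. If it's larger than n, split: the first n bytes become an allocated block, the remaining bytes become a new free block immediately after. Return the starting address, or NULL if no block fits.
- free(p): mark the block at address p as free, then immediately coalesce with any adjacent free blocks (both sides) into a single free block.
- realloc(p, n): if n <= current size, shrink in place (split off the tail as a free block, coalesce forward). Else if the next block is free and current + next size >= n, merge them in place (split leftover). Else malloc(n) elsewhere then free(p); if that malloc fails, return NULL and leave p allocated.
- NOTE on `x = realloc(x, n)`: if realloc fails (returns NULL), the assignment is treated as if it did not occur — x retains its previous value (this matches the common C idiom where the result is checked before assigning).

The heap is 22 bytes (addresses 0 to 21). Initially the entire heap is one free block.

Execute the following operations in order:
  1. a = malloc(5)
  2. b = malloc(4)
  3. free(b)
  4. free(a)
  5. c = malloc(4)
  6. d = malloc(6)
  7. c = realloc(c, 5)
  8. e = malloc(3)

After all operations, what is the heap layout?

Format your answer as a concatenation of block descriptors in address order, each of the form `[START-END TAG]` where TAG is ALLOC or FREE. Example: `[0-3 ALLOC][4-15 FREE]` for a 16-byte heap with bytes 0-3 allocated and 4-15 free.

Answer: [0-2 ALLOC][3-3 FREE][4-9 ALLOC][10-14 ALLOC][15-21 FREE]

Derivation:
Op 1: a = malloc(5) -> a = 0; heap: [0-4 ALLOC][5-21 FREE]
Op 2: b = malloc(4) -> b = 5; heap: [0-4 ALLOC][5-8 ALLOC][9-21 FREE]
Op 3: free(b) -> (freed b); heap: [0-4 ALLOC][5-21 FREE]
Op 4: free(a) -> (freed a); heap: [0-21 FREE]
Op 5: c = malloc(4) -> c = 0; heap: [0-3 ALLOC][4-21 FREE]
Op 6: d = malloc(6) -> d = 4; heap: [0-3 ALLOC][4-9 ALLOC][10-21 FREE]
Op 7: c = realloc(c, 5) -> c = 10; heap: [0-3 FREE][4-9 ALLOC][10-14 ALLOC][15-21 FREE]
Op 8: e = malloc(3) -> e = 0; heap: [0-2 ALLOC][3-3 FREE][4-9 ALLOC][10-14 ALLOC][15-21 FREE]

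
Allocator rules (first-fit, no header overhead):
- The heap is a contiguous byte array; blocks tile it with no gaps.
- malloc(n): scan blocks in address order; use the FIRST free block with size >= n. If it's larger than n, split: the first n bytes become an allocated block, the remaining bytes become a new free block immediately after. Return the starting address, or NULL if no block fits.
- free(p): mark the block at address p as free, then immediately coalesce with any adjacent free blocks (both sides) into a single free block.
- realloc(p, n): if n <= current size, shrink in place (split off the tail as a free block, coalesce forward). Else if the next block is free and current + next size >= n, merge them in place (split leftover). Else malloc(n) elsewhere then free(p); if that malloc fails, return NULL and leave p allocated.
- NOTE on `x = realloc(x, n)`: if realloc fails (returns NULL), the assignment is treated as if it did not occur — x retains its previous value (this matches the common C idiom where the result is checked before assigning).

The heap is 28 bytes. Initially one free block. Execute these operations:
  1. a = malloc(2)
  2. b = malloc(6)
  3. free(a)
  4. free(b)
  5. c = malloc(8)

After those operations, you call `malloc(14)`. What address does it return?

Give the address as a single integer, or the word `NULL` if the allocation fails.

Answer: 8

Derivation:
Op 1: a = malloc(2) -> a = 0; heap: [0-1 ALLOC][2-27 FREE]
Op 2: b = malloc(6) -> b = 2; heap: [0-1 ALLOC][2-7 ALLOC][8-27 FREE]
Op 3: free(a) -> (freed a); heap: [0-1 FREE][2-7 ALLOC][8-27 FREE]
Op 4: free(b) -> (freed b); heap: [0-27 FREE]
Op 5: c = malloc(8) -> c = 0; heap: [0-7 ALLOC][8-27 FREE]
malloc(14): first-fit scan over [0-7 ALLOC][8-27 FREE] -> 8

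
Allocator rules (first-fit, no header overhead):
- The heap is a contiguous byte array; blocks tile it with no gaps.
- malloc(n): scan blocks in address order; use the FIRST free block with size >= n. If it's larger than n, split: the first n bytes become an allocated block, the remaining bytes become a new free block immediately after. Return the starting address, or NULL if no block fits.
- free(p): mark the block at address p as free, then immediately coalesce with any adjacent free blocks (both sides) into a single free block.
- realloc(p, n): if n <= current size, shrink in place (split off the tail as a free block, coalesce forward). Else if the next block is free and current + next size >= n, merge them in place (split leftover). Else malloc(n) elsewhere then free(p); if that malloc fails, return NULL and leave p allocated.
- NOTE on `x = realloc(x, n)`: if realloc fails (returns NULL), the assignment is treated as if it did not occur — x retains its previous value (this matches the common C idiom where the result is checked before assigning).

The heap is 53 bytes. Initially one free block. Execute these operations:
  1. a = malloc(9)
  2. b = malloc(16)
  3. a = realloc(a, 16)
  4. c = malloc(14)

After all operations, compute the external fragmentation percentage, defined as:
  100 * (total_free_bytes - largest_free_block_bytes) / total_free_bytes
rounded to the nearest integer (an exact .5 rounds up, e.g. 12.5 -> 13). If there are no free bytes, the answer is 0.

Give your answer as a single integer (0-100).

Answer: 43

Derivation:
Op 1: a = malloc(9) -> a = 0; heap: [0-8 ALLOC][9-52 FREE]
Op 2: b = malloc(16) -> b = 9; heap: [0-8 ALLOC][9-24 ALLOC][25-52 FREE]
Op 3: a = realloc(a, 16) -> a = 25; heap: [0-8 FREE][9-24 ALLOC][25-40 ALLOC][41-52 FREE]
Op 4: c = malloc(14) -> c = NULL; heap: [0-8 FREE][9-24 ALLOC][25-40 ALLOC][41-52 FREE]
Free blocks: [9 12] total_free=21 largest=12 -> 100*(21-12)/21 = 900/21 ≈ 42.857 -> rounds to 43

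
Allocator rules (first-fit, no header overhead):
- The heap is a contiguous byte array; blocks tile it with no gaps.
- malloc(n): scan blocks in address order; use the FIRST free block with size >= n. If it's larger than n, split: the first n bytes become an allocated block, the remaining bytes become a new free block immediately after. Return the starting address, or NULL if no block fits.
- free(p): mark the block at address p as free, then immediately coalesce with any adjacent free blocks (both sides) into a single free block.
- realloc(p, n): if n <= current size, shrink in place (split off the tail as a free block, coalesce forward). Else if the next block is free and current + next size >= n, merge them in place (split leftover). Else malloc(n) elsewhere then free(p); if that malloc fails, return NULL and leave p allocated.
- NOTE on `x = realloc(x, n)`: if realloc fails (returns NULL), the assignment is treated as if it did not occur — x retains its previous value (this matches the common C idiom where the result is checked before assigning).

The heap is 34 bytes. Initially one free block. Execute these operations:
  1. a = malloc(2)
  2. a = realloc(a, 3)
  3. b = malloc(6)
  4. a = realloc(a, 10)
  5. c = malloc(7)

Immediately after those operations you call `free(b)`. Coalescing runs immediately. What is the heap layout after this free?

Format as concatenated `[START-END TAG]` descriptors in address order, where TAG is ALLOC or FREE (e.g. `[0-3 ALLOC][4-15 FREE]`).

Answer: [0-8 FREE][9-18 ALLOC][19-25 ALLOC][26-33 FREE]

Derivation:
Op 1: a = malloc(2) -> a = 0; heap: [0-1 ALLOC][2-33 FREE]
Op 2: a = realloc(a, 3) -> a = 0; heap: [0-2 ALLOC][3-33 FREE]
Op 3: b = malloc(6) -> b = 3; heap: [0-2 ALLOC][3-8 ALLOC][9-33 FREE]
Op 4: a = realloc(a, 10) -> a = 9; heap: [0-2 FREE][3-8 ALLOC][9-18 ALLOC][19-33 FREE]
Op 5: c = malloc(7) -> c = 19; heap: [0-2 FREE][3-8 ALLOC][9-18 ALLOC][19-25 ALLOC][26-33 FREE]
free(b): b = 3 -> block [3-8 ALLOC]; mark free, coalesce with adjacent free neighbors -> [0-8 FREE][9-18 ALLOC][19-25 ALLOC][26-33 FREE]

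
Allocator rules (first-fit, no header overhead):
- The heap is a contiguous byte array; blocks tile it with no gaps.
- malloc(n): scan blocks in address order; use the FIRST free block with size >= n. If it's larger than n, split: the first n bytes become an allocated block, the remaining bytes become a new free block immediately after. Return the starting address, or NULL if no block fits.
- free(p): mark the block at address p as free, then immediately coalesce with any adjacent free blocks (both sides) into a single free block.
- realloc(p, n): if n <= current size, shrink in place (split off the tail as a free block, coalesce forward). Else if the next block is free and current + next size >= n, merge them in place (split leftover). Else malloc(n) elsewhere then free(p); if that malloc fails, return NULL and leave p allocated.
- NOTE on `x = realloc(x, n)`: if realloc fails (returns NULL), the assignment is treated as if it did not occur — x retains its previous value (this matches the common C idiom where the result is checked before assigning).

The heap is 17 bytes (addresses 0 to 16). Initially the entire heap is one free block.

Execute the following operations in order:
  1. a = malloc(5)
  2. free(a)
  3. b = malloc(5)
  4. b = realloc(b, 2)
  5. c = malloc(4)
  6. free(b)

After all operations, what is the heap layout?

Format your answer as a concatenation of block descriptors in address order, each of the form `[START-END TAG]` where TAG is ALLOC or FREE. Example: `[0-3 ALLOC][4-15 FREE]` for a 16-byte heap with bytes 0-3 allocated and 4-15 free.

Op 1: a = malloc(5) -> a = 0; heap: [0-4 ALLOC][5-16 FREE]
Op 2: free(a) -> (freed a); heap: [0-16 FREE]
Op 3: b = malloc(5) -> b = 0; heap: [0-4 ALLOC][5-16 FREE]
Op 4: b = realloc(b, 2) -> b = 0; heap: [0-1 ALLOC][2-16 FREE]
Op 5: c = malloc(4) -> c = 2; heap: [0-1 ALLOC][2-5 ALLOC][6-16 FREE]
Op 6: free(b) -> (freed b); heap: [0-1 FREE][2-5 ALLOC][6-16 FREE]

Answer: [0-1 FREE][2-5 ALLOC][6-16 FREE]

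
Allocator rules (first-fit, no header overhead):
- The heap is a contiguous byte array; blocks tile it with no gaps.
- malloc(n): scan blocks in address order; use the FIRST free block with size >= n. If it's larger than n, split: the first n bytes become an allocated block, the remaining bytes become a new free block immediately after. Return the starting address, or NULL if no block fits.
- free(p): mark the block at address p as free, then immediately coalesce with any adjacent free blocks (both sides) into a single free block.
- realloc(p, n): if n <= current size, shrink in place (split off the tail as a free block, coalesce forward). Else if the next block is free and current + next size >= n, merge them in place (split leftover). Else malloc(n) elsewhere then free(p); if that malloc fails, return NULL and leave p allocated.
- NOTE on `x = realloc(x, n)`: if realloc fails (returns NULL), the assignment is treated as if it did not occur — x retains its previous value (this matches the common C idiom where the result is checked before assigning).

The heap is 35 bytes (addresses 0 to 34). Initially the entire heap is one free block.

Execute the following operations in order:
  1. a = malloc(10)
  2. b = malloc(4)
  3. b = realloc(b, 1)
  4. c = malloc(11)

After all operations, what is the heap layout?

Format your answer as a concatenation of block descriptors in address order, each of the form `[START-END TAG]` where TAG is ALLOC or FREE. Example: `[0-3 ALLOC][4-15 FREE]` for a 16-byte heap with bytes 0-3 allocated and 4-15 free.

Op 1: a = malloc(10) -> a = 0; heap: [0-9 ALLOC][10-34 FREE]
Op 2: b = malloc(4) -> b = 10; heap: [0-9 ALLOC][10-13 ALLOC][14-34 FREE]
Op 3: b = realloc(b, 1) -> b = 10; heap: [0-9 ALLOC][10-10 ALLOC][11-34 FREE]
Op 4: c = malloc(11) -> c = 11; heap: [0-9 ALLOC][10-10 ALLOC][11-21 ALLOC][22-34 FREE]

Answer: [0-9 ALLOC][10-10 ALLOC][11-21 ALLOC][22-34 FREE]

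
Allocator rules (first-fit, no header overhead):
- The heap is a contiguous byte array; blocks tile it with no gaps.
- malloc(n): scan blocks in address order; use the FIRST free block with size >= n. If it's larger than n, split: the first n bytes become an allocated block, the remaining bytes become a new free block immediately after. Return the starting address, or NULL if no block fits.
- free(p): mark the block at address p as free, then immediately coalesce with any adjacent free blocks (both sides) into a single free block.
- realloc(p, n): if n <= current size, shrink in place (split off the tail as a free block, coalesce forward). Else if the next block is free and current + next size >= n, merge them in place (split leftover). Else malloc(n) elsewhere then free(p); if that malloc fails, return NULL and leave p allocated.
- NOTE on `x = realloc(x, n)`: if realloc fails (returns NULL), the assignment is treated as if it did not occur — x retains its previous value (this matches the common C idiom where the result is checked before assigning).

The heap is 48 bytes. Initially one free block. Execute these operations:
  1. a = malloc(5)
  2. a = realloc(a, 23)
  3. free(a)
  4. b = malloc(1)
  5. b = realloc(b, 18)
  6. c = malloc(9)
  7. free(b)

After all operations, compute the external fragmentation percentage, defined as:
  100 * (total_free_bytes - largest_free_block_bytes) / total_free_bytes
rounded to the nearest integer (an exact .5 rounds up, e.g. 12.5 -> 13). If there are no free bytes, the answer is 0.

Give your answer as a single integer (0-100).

Op 1: a = malloc(5) -> a = 0; heap: [0-4 ALLOC][5-47 FREE]
Op 2: a = realloc(a, 23) -> a = 0; heap: [0-22 ALLOC][23-47 FREE]
Op 3: free(a) -> (freed a); heap: [0-47 FREE]
Op 4: b = malloc(1) -> b = 0; heap: [0-0 ALLOC][1-47 FREE]
Op 5: b = realloc(b, 18) -> b = 0; heap: [0-17 ALLOC][18-47 FREE]
Op 6: c = malloc(9) -> c = 18; heap: [0-17 ALLOC][18-26 ALLOC][27-47 FREE]
Op 7: free(b) -> (freed b); heap: [0-17 FREE][18-26 ALLOC][27-47 FREE]
Free blocks: [18 21] total_free=39 largest=21 -> 100*(39-21)/39 = 1800/39 ≈ 46.154 -> rounds to 46

Answer: 46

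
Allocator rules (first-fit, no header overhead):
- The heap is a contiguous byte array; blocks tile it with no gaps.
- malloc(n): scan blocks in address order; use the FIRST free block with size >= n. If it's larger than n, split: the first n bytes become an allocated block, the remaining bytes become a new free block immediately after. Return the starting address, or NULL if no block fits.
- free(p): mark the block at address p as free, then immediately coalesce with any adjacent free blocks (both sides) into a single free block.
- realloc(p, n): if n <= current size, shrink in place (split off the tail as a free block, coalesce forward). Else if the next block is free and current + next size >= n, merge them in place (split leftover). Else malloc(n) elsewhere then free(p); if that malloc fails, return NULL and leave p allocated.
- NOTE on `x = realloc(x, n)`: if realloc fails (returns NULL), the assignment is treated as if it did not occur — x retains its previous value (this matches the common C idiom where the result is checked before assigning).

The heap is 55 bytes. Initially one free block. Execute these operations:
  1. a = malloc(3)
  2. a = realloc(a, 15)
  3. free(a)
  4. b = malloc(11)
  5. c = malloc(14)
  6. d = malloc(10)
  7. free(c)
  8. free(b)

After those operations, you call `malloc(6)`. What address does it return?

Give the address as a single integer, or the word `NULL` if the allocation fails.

Op 1: a = malloc(3) -> a = 0; heap: [0-2 ALLOC][3-54 FREE]
Op 2: a = realloc(a, 15) -> a = 0; heap: [0-14 ALLOC][15-54 FREE]
Op 3: free(a) -> (freed a); heap: [0-54 FREE]
Op 4: b = malloc(11) -> b = 0; heap: [0-10 ALLOC][11-54 FREE]
Op 5: c = malloc(14) -> c = 11; heap: [0-10 ALLOC][11-24 ALLOC][25-54 FREE]
Op 6: d = malloc(10) -> d = 25; heap: [0-10 ALLOC][11-24 ALLOC][25-34 ALLOC][35-54 FREE]
Op 7: free(c) -> (freed c); heap: [0-10 ALLOC][11-24 FREE][25-34 ALLOC][35-54 FREE]
Op 8: free(b) -> (freed b); heap: [0-24 FREE][25-34 ALLOC][35-54 FREE]
malloc(6): first-fit scan over [0-24 FREE][25-34 ALLOC][35-54 FREE] -> 0

Answer: 0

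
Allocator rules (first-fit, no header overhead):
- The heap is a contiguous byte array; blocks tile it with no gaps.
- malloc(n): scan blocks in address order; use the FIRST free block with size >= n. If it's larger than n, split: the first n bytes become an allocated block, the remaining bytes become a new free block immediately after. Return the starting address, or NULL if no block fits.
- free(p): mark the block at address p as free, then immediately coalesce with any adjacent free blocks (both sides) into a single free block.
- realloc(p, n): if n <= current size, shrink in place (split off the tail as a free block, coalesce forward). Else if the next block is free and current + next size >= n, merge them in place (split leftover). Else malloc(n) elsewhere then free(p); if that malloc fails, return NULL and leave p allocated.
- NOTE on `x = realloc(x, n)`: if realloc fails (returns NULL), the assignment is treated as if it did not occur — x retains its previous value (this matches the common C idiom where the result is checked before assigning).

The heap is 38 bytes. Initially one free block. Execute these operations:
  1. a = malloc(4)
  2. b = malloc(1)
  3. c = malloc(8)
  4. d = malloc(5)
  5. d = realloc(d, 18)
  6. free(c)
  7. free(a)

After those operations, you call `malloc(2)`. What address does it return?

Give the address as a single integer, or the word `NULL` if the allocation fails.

Op 1: a = malloc(4) -> a = 0; heap: [0-3 ALLOC][4-37 FREE]
Op 2: b = malloc(1) -> b = 4; heap: [0-3 ALLOC][4-4 ALLOC][5-37 FREE]
Op 3: c = malloc(8) -> c = 5; heap: [0-3 ALLOC][4-4 ALLOC][5-12 ALLOC][13-37 FREE]
Op 4: d = malloc(5) -> d = 13; heap: [0-3 ALLOC][4-4 ALLOC][5-12 ALLOC][13-17 ALLOC][18-37 FREE]
Op 5: d = realloc(d, 18) -> d = 13; heap: [0-3 ALLOC][4-4 ALLOC][5-12 ALLOC][13-30 ALLOC][31-37 FREE]
Op 6: free(c) -> (freed c); heap: [0-3 ALLOC][4-4 ALLOC][5-12 FREE][13-30 ALLOC][31-37 FREE]
Op 7: free(a) -> (freed a); heap: [0-3 FREE][4-4 ALLOC][5-12 FREE][13-30 ALLOC][31-37 FREE]
malloc(2): first-fit scan over [0-3 FREE][4-4 ALLOC][5-12 FREE][13-30 ALLOC][31-37 FREE] -> 0

Answer: 0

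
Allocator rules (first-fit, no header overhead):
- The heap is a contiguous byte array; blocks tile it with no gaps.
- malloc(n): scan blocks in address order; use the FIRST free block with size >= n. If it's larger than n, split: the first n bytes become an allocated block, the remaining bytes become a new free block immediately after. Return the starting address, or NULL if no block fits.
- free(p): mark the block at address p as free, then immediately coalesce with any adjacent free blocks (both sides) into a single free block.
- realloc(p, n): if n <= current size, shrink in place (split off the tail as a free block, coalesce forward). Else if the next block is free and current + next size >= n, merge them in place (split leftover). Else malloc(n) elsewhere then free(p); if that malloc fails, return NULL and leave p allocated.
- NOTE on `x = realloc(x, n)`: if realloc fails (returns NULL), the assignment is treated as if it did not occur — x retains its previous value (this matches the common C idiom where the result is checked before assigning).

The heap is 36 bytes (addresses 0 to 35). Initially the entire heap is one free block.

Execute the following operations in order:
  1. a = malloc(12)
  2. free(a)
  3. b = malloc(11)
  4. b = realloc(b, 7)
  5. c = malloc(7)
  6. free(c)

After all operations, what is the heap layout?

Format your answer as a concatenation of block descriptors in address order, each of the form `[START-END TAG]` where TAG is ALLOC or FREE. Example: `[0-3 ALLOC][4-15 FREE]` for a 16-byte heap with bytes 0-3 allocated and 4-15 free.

Op 1: a = malloc(12) -> a = 0; heap: [0-11 ALLOC][12-35 FREE]
Op 2: free(a) -> (freed a); heap: [0-35 FREE]
Op 3: b = malloc(11) -> b = 0; heap: [0-10 ALLOC][11-35 FREE]
Op 4: b = realloc(b, 7) -> b = 0; heap: [0-6 ALLOC][7-35 FREE]
Op 5: c = malloc(7) -> c = 7; heap: [0-6 ALLOC][7-13 ALLOC][14-35 FREE]
Op 6: free(c) -> (freed c); heap: [0-6 ALLOC][7-35 FREE]

Answer: [0-6 ALLOC][7-35 FREE]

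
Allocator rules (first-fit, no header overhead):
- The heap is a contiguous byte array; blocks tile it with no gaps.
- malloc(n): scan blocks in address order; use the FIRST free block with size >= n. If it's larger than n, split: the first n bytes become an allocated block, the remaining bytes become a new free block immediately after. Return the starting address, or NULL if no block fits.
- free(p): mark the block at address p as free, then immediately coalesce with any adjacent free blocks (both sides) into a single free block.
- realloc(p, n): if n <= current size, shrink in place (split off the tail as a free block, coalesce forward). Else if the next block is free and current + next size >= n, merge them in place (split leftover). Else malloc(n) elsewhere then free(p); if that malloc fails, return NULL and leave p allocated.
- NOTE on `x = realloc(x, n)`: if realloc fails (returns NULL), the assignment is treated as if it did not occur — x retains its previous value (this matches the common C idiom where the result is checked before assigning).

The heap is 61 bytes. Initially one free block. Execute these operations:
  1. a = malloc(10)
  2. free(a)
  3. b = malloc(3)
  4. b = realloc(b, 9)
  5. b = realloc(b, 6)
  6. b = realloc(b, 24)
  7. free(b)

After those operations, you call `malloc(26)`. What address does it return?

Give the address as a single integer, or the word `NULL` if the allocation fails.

Answer: 0

Derivation:
Op 1: a = malloc(10) -> a = 0; heap: [0-9 ALLOC][10-60 FREE]
Op 2: free(a) -> (freed a); heap: [0-60 FREE]
Op 3: b = malloc(3) -> b = 0; heap: [0-2 ALLOC][3-60 FREE]
Op 4: b = realloc(b, 9) -> b = 0; heap: [0-8 ALLOC][9-60 FREE]
Op 5: b = realloc(b, 6) -> b = 0; heap: [0-5 ALLOC][6-60 FREE]
Op 6: b = realloc(b, 24) -> b = 0; heap: [0-23 ALLOC][24-60 FREE]
Op 7: free(b) -> (freed b); heap: [0-60 FREE]
malloc(26): first-fit scan over [0-60 FREE] -> 0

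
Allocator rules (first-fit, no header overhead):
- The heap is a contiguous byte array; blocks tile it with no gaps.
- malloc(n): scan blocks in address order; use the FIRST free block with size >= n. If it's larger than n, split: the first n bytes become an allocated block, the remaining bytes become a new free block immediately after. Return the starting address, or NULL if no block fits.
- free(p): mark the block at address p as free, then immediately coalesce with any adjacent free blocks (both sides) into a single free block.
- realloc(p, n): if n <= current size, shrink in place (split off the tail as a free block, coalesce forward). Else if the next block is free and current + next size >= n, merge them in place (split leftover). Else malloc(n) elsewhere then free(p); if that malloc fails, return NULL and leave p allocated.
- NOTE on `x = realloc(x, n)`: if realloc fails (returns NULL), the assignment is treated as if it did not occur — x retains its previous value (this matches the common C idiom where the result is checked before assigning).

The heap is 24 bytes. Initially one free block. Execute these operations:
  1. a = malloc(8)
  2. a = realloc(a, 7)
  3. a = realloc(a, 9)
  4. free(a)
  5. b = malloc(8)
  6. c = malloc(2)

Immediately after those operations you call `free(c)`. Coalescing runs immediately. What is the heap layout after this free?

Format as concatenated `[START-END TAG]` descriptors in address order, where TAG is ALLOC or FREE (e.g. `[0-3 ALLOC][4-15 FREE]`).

Answer: [0-7 ALLOC][8-23 FREE]

Derivation:
Op 1: a = malloc(8) -> a = 0; heap: [0-7 ALLOC][8-23 FREE]
Op 2: a = realloc(a, 7) -> a = 0; heap: [0-6 ALLOC][7-23 FREE]
Op 3: a = realloc(a, 9) -> a = 0; heap: [0-8 ALLOC][9-23 FREE]
Op 4: free(a) -> (freed a); heap: [0-23 FREE]
Op 5: b = malloc(8) -> b = 0; heap: [0-7 ALLOC][8-23 FREE]
Op 6: c = malloc(2) -> c = 8; heap: [0-7 ALLOC][8-9 ALLOC][10-23 FREE]
free(c): c = 8 -> block [8-9 ALLOC]; mark free, coalesce with adjacent free neighbors -> [0-7 ALLOC][8-23 FREE]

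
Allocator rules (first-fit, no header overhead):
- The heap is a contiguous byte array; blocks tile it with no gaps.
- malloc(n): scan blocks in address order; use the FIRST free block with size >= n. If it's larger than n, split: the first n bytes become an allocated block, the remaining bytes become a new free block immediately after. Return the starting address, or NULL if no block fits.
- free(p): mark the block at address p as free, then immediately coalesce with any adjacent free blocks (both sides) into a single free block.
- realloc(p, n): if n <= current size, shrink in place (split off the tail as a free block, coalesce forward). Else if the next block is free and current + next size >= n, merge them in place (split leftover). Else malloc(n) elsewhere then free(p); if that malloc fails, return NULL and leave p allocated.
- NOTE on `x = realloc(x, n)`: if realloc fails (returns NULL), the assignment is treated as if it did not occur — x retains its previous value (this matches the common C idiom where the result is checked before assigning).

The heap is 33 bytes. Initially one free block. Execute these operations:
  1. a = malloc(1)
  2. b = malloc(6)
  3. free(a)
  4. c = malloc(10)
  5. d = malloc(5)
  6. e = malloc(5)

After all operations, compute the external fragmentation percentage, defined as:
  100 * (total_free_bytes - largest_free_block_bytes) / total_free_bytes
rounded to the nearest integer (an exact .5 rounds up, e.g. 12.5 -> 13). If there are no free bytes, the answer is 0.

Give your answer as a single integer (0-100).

Answer: 14

Derivation:
Op 1: a = malloc(1) -> a = 0; heap: [0-0 ALLOC][1-32 FREE]
Op 2: b = malloc(6) -> b = 1; heap: [0-0 ALLOC][1-6 ALLOC][7-32 FREE]
Op 3: free(a) -> (freed a); heap: [0-0 FREE][1-6 ALLOC][7-32 FREE]
Op 4: c = malloc(10) -> c = 7; heap: [0-0 FREE][1-6 ALLOC][7-16 ALLOC][17-32 FREE]
Op 5: d = malloc(5) -> d = 17; heap: [0-0 FREE][1-6 ALLOC][7-16 ALLOC][17-21 ALLOC][22-32 FREE]
Op 6: e = malloc(5) -> e = 22; heap: [0-0 FREE][1-6 ALLOC][7-16 ALLOC][17-21 ALLOC][22-26 ALLOC][27-32 FREE]
Free blocks: [1 6] total_free=7 largest=6 -> 100*(7-6)/7 = 100/7 ≈ 14.286 -> rounds to 14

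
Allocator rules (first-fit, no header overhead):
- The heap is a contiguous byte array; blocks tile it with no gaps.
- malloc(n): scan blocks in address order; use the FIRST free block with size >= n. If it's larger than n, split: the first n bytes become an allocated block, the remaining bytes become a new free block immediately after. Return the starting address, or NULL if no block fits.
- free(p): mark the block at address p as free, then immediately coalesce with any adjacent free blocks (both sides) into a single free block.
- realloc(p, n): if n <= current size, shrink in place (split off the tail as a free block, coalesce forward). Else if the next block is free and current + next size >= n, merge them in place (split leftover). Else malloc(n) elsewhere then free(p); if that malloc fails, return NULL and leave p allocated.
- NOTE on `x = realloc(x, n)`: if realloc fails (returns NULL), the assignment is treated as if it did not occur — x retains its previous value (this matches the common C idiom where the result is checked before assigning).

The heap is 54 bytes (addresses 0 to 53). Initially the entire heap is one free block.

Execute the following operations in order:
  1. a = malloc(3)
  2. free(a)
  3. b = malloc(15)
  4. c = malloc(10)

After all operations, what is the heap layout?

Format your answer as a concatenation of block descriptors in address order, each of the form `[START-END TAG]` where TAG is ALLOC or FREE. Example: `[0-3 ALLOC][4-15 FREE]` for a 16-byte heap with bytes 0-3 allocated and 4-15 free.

Answer: [0-14 ALLOC][15-24 ALLOC][25-53 FREE]

Derivation:
Op 1: a = malloc(3) -> a = 0; heap: [0-2 ALLOC][3-53 FREE]
Op 2: free(a) -> (freed a); heap: [0-53 FREE]
Op 3: b = malloc(15) -> b = 0; heap: [0-14 ALLOC][15-53 FREE]
Op 4: c = malloc(10) -> c = 15; heap: [0-14 ALLOC][15-24 ALLOC][25-53 FREE]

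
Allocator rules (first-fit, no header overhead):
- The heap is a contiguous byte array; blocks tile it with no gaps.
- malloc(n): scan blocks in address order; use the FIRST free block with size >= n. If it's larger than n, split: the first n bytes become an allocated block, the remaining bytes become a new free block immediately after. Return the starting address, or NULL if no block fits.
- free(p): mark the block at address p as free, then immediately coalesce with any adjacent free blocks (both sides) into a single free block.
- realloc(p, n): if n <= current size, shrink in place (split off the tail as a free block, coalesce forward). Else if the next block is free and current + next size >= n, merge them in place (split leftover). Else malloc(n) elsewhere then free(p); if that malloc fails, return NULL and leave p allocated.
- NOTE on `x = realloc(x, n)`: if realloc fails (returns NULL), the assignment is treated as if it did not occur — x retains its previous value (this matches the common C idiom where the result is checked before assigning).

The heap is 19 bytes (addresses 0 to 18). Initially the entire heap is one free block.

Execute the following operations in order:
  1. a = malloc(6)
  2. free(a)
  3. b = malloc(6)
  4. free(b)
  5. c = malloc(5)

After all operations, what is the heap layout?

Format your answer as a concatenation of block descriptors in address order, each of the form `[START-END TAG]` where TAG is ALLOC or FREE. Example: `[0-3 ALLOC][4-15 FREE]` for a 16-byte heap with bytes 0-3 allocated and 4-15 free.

Answer: [0-4 ALLOC][5-18 FREE]

Derivation:
Op 1: a = malloc(6) -> a = 0; heap: [0-5 ALLOC][6-18 FREE]
Op 2: free(a) -> (freed a); heap: [0-18 FREE]
Op 3: b = malloc(6) -> b = 0; heap: [0-5 ALLOC][6-18 FREE]
Op 4: free(b) -> (freed b); heap: [0-18 FREE]
Op 5: c = malloc(5) -> c = 0; heap: [0-4 ALLOC][5-18 FREE]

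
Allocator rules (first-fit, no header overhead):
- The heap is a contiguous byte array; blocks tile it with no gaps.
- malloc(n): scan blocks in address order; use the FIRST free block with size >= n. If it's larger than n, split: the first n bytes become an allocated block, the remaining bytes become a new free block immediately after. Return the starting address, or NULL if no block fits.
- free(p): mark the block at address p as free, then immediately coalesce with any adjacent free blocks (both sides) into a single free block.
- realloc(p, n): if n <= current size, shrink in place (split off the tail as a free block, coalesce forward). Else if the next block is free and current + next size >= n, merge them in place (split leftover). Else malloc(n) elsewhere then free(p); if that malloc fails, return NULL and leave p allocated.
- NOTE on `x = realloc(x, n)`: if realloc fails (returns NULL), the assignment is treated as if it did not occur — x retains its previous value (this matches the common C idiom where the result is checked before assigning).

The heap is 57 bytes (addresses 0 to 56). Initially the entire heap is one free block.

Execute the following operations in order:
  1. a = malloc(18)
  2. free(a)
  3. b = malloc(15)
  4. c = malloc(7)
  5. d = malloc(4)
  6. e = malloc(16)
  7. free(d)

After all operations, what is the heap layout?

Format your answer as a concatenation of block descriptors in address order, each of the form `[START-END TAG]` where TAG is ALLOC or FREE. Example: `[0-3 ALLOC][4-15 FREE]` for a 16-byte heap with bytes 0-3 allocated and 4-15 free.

Answer: [0-14 ALLOC][15-21 ALLOC][22-25 FREE][26-41 ALLOC][42-56 FREE]

Derivation:
Op 1: a = malloc(18) -> a = 0; heap: [0-17 ALLOC][18-56 FREE]
Op 2: free(a) -> (freed a); heap: [0-56 FREE]
Op 3: b = malloc(15) -> b = 0; heap: [0-14 ALLOC][15-56 FREE]
Op 4: c = malloc(7) -> c = 15; heap: [0-14 ALLOC][15-21 ALLOC][22-56 FREE]
Op 5: d = malloc(4) -> d = 22; heap: [0-14 ALLOC][15-21 ALLOC][22-25 ALLOC][26-56 FREE]
Op 6: e = malloc(16) -> e = 26; heap: [0-14 ALLOC][15-21 ALLOC][22-25 ALLOC][26-41 ALLOC][42-56 FREE]
Op 7: free(d) -> (freed d); heap: [0-14 ALLOC][15-21 ALLOC][22-25 FREE][26-41 ALLOC][42-56 FREE]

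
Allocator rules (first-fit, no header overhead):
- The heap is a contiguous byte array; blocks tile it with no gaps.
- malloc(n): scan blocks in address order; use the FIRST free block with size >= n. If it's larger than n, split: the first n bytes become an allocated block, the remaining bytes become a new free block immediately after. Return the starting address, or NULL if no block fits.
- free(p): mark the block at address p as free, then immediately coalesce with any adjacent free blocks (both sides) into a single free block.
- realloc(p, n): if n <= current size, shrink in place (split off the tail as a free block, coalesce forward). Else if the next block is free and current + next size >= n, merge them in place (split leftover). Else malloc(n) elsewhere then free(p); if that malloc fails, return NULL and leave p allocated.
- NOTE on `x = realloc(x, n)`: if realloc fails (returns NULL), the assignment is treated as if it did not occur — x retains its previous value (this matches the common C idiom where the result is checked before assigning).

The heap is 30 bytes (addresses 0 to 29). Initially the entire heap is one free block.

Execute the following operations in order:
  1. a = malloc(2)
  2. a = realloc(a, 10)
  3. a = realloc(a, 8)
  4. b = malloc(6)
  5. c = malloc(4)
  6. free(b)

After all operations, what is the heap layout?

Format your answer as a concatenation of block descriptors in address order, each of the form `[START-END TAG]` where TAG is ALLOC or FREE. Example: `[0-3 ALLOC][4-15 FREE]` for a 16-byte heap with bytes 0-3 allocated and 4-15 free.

Answer: [0-7 ALLOC][8-13 FREE][14-17 ALLOC][18-29 FREE]

Derivation:
Op 1: a = malloc(2) -> a = 0; heap: [0-1 ALLOC][2-29 FREE]
Op 2: a = realloc(a, 10) -> a = 0; heap: [0-9 ALLOC][10-29 FREE]
Op 3: a = realloc(a, 8) -> a = 0; heap: [0-7 ALLOC][8-29 FREE]
Op 4: b = malloc(6) -> b = 8; heap: [0-7 ALLOC][8-13 ALLOC][14-29 FREE]
Op 5: c = malloc(4) -> c = 14; heap: [0-7 ALLOC][8-13 ALLOC][14-17 ALLOC][18-29 FREE]
Op 6: free(b) -> (freed b); heap: [0-7 ALLOC][8-13 FREE][14-17 ALLOC][18-29 FREE]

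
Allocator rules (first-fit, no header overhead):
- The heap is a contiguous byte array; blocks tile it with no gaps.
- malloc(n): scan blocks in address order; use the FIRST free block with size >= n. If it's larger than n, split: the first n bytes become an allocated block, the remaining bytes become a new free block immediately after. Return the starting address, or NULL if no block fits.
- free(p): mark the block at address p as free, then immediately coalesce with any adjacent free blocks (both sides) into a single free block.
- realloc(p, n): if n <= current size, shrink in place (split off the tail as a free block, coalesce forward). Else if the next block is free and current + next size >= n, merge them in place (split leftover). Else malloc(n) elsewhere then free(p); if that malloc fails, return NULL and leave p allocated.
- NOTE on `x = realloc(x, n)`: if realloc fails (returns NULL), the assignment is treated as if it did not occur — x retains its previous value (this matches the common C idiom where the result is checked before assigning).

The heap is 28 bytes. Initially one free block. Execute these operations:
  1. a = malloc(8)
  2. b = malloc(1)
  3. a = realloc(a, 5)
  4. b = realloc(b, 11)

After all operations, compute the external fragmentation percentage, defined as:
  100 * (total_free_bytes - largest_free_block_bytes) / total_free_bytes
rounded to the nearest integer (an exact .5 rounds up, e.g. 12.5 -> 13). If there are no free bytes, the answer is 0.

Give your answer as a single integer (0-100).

Op 1: a = malloc(8) -> a = 0; heap: [0-7 ALLOC][8-27 FREE]
Op 2: b = malloc(1) -> b = 8; heap: [0-7 ALLOC][8-8 ALLOC][9-27 FREE]
Op 3: a = realloc(a, 5) -> a = 0; heap: [0-4 ALLOC][5-7 FREE][8-8 ALLOC][9-27 FREE]
Op 4: b = realloc(b, 11) -> b = 8; heap: [0-4 ALLOC][5-7 FREE][8-18 ALLOC][19-27 FREE]
Free blocks: [3 9] total_free=12 largest=9 -> 100*(12-9)/12 = 300/12 = 25

Answer: 25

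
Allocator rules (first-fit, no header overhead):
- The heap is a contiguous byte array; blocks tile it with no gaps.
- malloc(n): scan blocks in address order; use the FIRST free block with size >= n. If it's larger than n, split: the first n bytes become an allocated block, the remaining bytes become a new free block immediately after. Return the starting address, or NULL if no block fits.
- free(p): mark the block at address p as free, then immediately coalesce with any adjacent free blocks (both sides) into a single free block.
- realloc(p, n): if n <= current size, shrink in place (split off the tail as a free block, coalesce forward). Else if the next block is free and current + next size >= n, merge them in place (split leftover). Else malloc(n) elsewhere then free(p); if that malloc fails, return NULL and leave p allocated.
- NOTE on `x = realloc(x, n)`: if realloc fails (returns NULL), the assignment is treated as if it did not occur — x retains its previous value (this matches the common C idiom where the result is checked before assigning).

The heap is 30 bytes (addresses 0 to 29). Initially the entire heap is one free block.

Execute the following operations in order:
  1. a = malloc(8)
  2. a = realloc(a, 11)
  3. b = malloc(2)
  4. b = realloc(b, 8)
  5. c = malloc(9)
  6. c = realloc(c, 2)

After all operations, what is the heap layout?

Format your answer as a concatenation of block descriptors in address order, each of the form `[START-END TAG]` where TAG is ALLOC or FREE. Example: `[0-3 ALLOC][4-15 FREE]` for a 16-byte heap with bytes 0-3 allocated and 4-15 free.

Answer: [0-10 ALLOC][11-18 ALLOC][19-20 ALLOC][21-29 FREE]

Derivation:
Op 1: a = malloc(8) -> a = 0; heap: [0-7 ALLOC][8-29 FREE]
Op 2: a = realloc(a, 11) -> a = 0; heap: [0-10 ALLOC][11-29 FREE]
Op 3: b = malloc(2) -> b = 11; heap: [0-10 ALLOC][11-12 ALLOC][13-29 FREE]
Op 4: b = realloc(b, 8) -> b = 11; heap: [0-10 ALLOC][11-18 ALLOC][19-29 FREE]
Op 5: c = malloc(9) -> c = 19; heap: [0-10 ALLOC][11-18 ALLOC][19-27 ALLOC][28-29 FREE]
Op 6: c = realloc(c, 2) -> c = 19; heap: [0-10 ALLOC][11-18 ALLOC][19-20 ALLOC][21-29 FREE]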